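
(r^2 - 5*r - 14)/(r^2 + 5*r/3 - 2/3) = 3*(r - 7)/(3*r - 1)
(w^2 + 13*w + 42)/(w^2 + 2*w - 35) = (w + 6)/(w - 5)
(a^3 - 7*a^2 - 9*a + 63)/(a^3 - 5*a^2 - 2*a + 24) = (a^2 - 4*a - 21)/(a^2 - 2*a - 8)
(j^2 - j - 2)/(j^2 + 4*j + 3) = (j - 2)/(j + 3)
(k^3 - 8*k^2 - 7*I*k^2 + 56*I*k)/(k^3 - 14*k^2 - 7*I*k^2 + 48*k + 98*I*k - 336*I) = k/(k - 6)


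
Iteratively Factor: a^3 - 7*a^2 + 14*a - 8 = (a - 1)*(a^2 - 6*a + 8) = (a - 2)*(a - 1)*(a - 4)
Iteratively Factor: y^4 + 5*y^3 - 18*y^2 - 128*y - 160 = (y + 2)*(y^3 + 3*y^2 - 24*y - 80) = (y + 2)*(y + 4)*(y^2 - y - 20) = (y + 2)*(y + 4)^2*(y - 5)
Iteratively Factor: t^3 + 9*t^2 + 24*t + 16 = (t + 4)*(t^2 + 5*t + 4) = (t + 4)^2*(t + 1)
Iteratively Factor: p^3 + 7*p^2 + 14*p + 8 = (p + 4)*(p^2 + 3*p + 2) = (p + 2)*(p + 4)*(p + 1)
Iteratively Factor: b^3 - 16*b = (b - 4)*(b^2 + 4*b) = b*(b - 4)*(b + 4)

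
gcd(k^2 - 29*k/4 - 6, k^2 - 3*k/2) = 1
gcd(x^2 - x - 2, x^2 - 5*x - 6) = x + 1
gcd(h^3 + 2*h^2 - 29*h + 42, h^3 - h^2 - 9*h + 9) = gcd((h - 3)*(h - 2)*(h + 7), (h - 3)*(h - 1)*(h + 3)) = h - 3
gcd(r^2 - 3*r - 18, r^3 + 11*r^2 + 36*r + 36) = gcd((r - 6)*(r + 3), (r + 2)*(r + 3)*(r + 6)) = r + 3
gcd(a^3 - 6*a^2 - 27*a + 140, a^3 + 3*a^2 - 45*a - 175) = a^2 - 2*a - 35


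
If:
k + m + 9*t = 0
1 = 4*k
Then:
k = 1/4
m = -9*t - 1/4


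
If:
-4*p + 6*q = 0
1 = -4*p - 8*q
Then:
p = -3/28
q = -1/14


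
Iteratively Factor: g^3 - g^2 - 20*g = (g - 5)*(g^2 + 4*g) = g*(g - 5)*(g + 4)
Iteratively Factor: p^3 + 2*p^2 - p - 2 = (p + 1)*(p^2 + p - 2) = (p + 1)*(p + 2)*(p - 1)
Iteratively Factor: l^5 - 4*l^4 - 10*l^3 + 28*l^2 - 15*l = (l - 1)*(l^4 - 3*l^3 - 13*l^2 + 15*l) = (l - 1)*(l + 3)*(l^3 - 6*l^2 + 5*l) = l*(l - 1)*(l + 3)*(l^2 - 6*l + 5) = l*(l - 1)^2*(l + 3)*(l - 5)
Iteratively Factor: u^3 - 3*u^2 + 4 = (u - 2)*(u^2 - u - 2) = (u - 2)^2*(u + 1)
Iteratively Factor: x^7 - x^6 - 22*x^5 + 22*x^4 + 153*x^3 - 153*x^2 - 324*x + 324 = (x + 3)*(x^6 - 4*x^5 - 10*x^4 + 52*x^3 - 3*x^2 - 144*x + 108) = (x + 3)^2*(x^5 - 7*x^4 + 11*x^3 + 19*x^2 - 60*x + 36) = (x + 2)*(x + 3)^2*(x^4 - 9*x^3 + 29*x^2 - 39*x + 18) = (x - 3)*(x + 2)*(x + 3)^2*(x^3 - 6*x^2 + 11*x - 6) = (x - 3)*(x - 2)*(x + 2)*(x + 3)^2*(x^2 - 4*x + 3) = (x - 3)^2*(x - 2)*(x + 2)*(x + 3)^2*(x - 1)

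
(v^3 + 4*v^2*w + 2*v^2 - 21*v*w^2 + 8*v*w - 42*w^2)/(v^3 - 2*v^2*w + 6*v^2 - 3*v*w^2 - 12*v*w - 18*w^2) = (v^2 + 7*v*w + 2*v + 14*w)/(v^2 + v*w + 6*v + 6*w)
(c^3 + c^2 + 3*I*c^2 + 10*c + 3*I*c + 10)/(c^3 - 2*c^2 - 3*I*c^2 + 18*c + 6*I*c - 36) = (c^3 + c^2*(1 + 3*I) + c*(10 + 3*I) + 10)/(c^3 - c^2*(2 + 3*I) + 6*c*(3 + I) - 36)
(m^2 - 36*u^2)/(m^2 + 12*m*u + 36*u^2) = (m - 6*u)/(m + 6*u)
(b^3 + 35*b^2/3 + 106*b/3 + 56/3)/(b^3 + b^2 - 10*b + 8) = (3*b^2 + 23*b + 14)/(3*(b^2 - 3*b + 2))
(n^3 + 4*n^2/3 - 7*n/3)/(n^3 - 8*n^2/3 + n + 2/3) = n*(3*n + 7)/(3*n^2 - 5*n - 2)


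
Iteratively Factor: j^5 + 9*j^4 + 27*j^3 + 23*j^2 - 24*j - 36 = (j + 3)*(j^4 + 6*j^3 + 9*j^2 - 4*j - 12) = (j + 2)*(j + 3)*(j^3 + 4*j^2 + j - 6) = (j + 2)*(j + 3)^2*(j^2 + j - 2) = (j - 1)*(j + 2)*(j + 3)^2*(j + 2)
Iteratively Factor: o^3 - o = (o - 1)*(o^2 + o) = (o - 1)*(o + 1)*(o)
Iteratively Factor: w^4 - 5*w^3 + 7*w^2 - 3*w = (w - 1)*(w^3 - 4*w^2 + 3*w) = (w - 3)*(w - 1)*(w^2 - w) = (w - 3)*(w - 1)^2*(w)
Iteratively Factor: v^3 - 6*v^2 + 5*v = (v)*(v^2 - 6*v + 5) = v*(v - 1)*(v - 5)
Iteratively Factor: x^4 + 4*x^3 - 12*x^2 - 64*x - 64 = (x + 2)*(x^3 + 2*x^2 - 16*x - 32) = (x + 2)^2*(x^2 - 16) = (x - 4)*(x + 2)^2*(x + 4)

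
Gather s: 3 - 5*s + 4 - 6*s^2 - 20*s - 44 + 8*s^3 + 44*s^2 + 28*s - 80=8*s^3 + 38*s^2 + 3*s - 117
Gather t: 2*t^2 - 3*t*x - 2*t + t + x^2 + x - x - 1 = 2*t^2 + t*(-3*x - 1) + x^2 - 1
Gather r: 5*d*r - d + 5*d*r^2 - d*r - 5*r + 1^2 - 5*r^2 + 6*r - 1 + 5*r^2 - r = 5*d*r^2 + 4*d*r - d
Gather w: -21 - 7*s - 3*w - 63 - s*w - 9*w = -7*s + w*(-s - 12) - 84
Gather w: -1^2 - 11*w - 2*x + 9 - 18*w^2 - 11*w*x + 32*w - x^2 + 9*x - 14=-18*w^2 + w*(21 - 11*x) - x^2 + 7*x - 6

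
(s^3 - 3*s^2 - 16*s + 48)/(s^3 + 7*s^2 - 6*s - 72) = (s - 4)/(s + 6)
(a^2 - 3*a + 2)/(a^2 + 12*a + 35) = (a^2 - 3*a + 2)/(a^2 + 12*a + 35)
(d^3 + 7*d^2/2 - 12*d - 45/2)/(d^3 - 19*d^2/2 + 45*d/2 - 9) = (2*d^2 + 13*d + 15)/(2*d^2 - 13*d + 6)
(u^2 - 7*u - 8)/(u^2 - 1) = (u - 8)/(u - 1)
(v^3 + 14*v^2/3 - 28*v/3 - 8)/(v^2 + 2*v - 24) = (3*v^2 - 4*v - 4)/(3*(v - 4))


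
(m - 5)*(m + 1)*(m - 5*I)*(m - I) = m^4 - 4*m^3 - 6*I*m^3 - 10*m^2 + 24*I*m^2 + 20*m + 30*I*m + 25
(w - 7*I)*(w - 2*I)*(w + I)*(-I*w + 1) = -I*w^4 - 7*w^3 - 3*I*w^2 - 19*w - 14*I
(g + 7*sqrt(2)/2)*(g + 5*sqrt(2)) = g^2 + 17*sqrt(2)*g/2 + 35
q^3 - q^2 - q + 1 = (q - 1)^2*(q + 1)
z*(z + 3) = z^2 + 3*z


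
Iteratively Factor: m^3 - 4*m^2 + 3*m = (m - 1)*(m^2 - 3*m) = (m - 3)*(m - 1)*(m)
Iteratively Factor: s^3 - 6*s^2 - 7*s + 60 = (s - 4)*(s^2 - 2*s - 15) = (s - 4)*(s + 3)*(s - 5)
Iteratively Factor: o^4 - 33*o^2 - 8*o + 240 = (o - 5)*(o^3 + 5*o^2 - 8*o - 48) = (o - 5)*(o - 3)*(o^2 + 8*o + 16) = (o - 5)*(o - 3)*(o + 4)*(o + 4)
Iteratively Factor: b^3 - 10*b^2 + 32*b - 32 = (b - 4)*(b^2 - 6*b + 8) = (b - 4)*(b - 2)*(b - 4)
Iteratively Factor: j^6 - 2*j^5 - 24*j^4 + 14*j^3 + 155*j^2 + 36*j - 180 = (j + 2)*(j^5 - 4*j^4 - 16*j^3 + 46*j^2 + 63*j - 90) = (j + 2)*(j + 3)*(j^4 - 7*j^3 + 5*j^2 + 31*j - 30) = (j - 5)*(j + 2)*(j + 3)*(j^3 - 2*j^2 - 5*j + 6) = (j - 5)*(j - 1)*(j + 2)*(j + 3)*(j^2 - j - 6) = (j - 5)*(j - 3)*(j - 1)*(j + 2)*(j + 3)*(j + 2)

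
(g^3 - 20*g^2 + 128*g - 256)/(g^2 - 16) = (g^2 - 16*g + 64)/(g + 4)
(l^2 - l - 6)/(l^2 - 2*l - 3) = (l + 2)/(l + 1)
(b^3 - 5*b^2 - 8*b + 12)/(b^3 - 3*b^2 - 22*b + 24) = (b + 2)/(b + 4)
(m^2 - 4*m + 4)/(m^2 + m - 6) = (m - 2)/(m + 3)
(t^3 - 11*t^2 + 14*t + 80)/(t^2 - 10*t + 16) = (t^2 - 3*t - 10)/(t - 2)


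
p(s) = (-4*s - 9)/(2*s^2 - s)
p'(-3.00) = -0.10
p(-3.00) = 0.14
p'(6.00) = 0.11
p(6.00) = -0.50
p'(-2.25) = -0.32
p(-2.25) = 0.00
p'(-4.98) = 0.00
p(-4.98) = 0.20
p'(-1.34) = -1.76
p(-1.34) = -0.74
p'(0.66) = 409.03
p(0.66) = -55.11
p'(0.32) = 251.62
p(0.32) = 89.24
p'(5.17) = 0.17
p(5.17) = -0.61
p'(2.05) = 2.44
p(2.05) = -2.71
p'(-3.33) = -0.06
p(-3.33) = 0.17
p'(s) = (1 - 4*s)*(-4*s - 9)/(2*s^2 - s)^2 - 4/(2*s^2 - s)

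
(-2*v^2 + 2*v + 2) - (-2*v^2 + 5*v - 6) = 8 - 3*v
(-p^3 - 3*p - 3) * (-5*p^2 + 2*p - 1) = 5*p^5 - 2*p^4 + 16*p^3 + 9*p^2 - 3*p + 3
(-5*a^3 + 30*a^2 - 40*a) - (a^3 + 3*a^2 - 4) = -6*a^3 + 27*a^2 - 40*a + 4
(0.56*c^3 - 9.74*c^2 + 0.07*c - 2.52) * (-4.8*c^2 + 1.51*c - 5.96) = -2.688*c^5 + 47.5976*c^4 - 18.381*c^3 + 70.2521*c^2 - 4.2224*c + 15.0192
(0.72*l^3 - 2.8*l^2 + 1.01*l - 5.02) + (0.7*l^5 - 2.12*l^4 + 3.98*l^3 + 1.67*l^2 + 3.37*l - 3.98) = 0.7*l^5 - 2.12*l^4 + 4.7*l^3 - 1.13*l^2 + 4.38*l - 9.0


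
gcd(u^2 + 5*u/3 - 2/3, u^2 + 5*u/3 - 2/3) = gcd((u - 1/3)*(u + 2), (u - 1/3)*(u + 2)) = u^2 + 5*u/3 - 2/3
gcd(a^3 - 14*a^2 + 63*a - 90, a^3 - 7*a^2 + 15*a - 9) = a - 3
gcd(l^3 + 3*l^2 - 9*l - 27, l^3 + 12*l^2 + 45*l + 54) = l^2 + 6*l + 9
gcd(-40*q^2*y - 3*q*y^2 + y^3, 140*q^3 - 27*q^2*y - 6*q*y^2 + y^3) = 5*q + y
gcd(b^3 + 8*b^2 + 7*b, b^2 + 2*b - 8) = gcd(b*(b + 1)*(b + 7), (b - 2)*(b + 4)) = 1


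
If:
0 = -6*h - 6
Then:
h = -1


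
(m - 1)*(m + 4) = m^2 + 3*m - 4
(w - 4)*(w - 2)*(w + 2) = w^3 - 4*w^2 - 4*w + 16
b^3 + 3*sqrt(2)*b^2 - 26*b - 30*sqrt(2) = (b - 3*sqrt(2))*(b + sqrt(2))*(b + 5*sqrt(2))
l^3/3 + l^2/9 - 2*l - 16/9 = (l/3 + 1/3)*(l - 8/3)*(l + 2)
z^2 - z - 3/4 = (z - 3/2)*(z + 1/2)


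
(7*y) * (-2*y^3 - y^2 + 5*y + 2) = -14*y^4 - 7*y^3 + 35*y^2 + 14*y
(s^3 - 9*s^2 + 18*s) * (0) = 0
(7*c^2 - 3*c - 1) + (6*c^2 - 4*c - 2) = 13*c^2 - 7*c - 3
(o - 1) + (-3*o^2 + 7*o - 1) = -3*o^2 + 8*o - 2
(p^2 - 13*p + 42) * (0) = 0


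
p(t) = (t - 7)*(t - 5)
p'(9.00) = 6.00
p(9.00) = 8.00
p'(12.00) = 12.00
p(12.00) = 35.00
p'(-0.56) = -13.12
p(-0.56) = 42.03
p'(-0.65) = -13.30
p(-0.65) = 43.22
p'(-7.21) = -26.42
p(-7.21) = 173.50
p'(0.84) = -10.32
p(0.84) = 25.63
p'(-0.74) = -13.48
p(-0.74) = 44.43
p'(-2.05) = -16.10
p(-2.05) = 63.80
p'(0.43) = -11.14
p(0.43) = 30.02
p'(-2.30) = -16.60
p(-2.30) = 67.89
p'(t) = 2*t - 12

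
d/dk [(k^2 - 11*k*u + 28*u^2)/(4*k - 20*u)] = (k^2 - 10*k*u + 27*u^2)/(4*(k^2 - 10*k*u + 25*u^2))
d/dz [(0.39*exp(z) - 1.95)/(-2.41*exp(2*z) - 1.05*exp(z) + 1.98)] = (0.9399*exp(2*z) - 9.399*exp(z) - 1.2753)*exp(z)/(5.8081*exp(4*z) + 5.061*exp(3*z) - 8.4411*exp(2*z) - 4.158*exp(z) + 3.9204)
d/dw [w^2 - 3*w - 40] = 2*w - 3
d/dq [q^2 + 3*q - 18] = 2*q + 3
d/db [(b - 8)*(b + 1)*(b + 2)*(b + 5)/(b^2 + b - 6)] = (2*b^5 + 3*b^4 - 24*b^3 + 79*b^2 + 724*b + 836)/(b^4 + 2*b^3 - 11*b^2 - 12*b + 36)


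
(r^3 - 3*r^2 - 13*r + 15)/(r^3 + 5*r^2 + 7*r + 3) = (r^2 - 6*r + 5)/(r^2 + 2*r + 1)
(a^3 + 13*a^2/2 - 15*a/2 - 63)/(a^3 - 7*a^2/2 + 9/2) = (2*a^2 + 19*a + 42)/(2*a^2 - a - 3)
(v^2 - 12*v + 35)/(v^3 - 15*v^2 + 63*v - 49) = (v - 5)/(v^2 - 8*v + 7)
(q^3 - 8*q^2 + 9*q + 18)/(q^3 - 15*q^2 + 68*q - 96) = (q^2 - 5*q - 6)/(q^2 - 12*q + 32)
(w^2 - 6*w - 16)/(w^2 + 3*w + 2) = (w - 8)/(w + 1)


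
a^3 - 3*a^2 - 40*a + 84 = (a - 7)*(a - 2)*(a + 6)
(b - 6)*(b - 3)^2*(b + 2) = b^4 - 10*b^3 + 21*b^2 + 36*b - 108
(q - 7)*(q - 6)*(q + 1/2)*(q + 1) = q^4 - 23*q^3/2 + 23*q^2 + 113*q/2 + 21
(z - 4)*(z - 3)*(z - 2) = z^3 - 9*z^2 + 26*z - 24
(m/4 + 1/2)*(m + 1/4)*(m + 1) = m^3/4 + 13*m^2/16 + 11*m/16 + 1/8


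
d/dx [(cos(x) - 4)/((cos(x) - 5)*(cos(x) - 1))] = (cos(x)^2 - 8*cos(x) + 19)*sin(x)/((cos(x) - 5)^2*(cos(x) - 1)^2)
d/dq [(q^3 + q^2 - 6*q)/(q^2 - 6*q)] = q*(q - 12)/(q^2 - 12*q + 36)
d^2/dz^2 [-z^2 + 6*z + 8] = -2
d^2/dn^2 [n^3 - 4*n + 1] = 6*n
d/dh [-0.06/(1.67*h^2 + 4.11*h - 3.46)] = (0.2004*h + 0.2466)/(1.67*h^2 + 4.11*h - 3.46)^2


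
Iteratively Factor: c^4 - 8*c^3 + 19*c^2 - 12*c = (c)*(c^3 - 8*c^2 + 19*c - 12) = c*(c - 1)*(c^2 - 7*c + 12) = c*(c - 4)*(c - 1)*(c - 3)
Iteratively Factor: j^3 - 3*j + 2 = (j + 2)*(j^2 - 2*j + 1) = (j - 1)*(j + 2)*(j - 1)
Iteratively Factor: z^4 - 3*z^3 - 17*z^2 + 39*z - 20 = (z - 1)*(z^3 - 2*z^2 - 19*z + 20) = (z - 1)^2*(z^2 - z - 20) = (z - 5)*(z - 1)^2*(z + 4)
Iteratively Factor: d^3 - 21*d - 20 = (d + 4)*(d^2 - 4*d - 5) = (d + 1)*(d + 4)*(d - 5)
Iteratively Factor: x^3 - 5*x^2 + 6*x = (x)*(x^2 - 5*x + 6) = x*(x - 2)*(x - 3)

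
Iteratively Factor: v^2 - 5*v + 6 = (v - 3)*(v - 2)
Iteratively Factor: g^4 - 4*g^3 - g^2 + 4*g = (g - 4)*(g^3 - g) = (g - 4)*(g - 1)*(g^2 + g) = (g - 4)*(g - 1)*(g + 1)*(g)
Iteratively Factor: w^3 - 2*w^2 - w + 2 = (w - 2)*(w^2 - 1) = (w - 2)*(w + 1)*(w - 1)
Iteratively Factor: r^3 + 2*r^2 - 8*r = (r)*(r^2 + 2*r - 8) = r*(r - 2)*(r + 4)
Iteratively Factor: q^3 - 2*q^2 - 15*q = (q - 5)*(q^2 + 3*q) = q*(q - 5)*(q + 3)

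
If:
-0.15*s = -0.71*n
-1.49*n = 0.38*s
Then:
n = 0.00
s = 0.00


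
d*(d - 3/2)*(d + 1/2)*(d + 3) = d^4 + 2*d^3 - 15*d^2/4 - 9*d/4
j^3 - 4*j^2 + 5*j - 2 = (j - 2)*(j - 1)^2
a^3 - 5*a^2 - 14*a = a*(a - 7)*(a + 2)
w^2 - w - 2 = (w - 2)*(w + 1)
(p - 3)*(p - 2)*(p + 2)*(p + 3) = p^4 - 13*p^2 + 36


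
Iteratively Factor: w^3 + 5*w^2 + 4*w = (w + 4)*(w^2 + w) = w*(w + 4)*(w + 1)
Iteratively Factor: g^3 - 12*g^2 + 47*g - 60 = (g - 4)*(g^2 - 8*g + 15) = (g - 4)*(g - 3)*(g - 5)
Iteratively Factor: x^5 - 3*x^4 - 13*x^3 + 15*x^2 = (x)*(x^4 - 3*x^3 - 13*x^2 + 15*x) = x*(x + 3)*(x^3 - 6*x^2 + 5*x) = x*(x - 1)*(x + 3)*(x^2 - 5*x) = x*(x - 5)*(x - 1)*(x + 3)*(x)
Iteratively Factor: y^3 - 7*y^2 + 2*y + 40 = (y - 5)*(y^2 - 2*y - 8) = (y - 5)*(y - 4)*(y + 2)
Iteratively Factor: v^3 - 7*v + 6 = (v - 1)*(v^2 + v - 6) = (v - 2)*(v - 1)*(v + 3)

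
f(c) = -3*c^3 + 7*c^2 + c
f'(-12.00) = -1463.00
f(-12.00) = 6180.00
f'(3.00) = -38.00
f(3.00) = -15.00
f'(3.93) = -82.98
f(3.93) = -70.05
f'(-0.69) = -12.94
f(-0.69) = 3.63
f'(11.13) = -958.07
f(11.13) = -3257.98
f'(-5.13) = -307.67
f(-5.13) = 584.11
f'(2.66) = -25.44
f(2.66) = -4.27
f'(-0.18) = -1.81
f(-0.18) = 0.06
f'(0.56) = 6.02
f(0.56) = 2.23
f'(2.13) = -10.01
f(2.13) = 4.90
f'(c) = -9*c^2 + 14*c + 1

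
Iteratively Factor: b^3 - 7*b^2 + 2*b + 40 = (b - 5)*(b^2 - 2*b - 8) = (b - 5)*(b + 2)*(b - 4)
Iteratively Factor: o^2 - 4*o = (o)*(o - 4)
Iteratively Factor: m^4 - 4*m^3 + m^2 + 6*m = (m)*(m^3 - 4*m^2 + m + 6) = m*(m - 2)*(m^2 - 2*m - 3) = m*(m - 2)*(m + 1)*(m - 3)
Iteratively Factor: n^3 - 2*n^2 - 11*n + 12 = (n - 4)*(n^2 + 2*n - 3) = (n - 4)*(n - 1)*(n + 3)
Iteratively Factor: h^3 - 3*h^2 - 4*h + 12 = (h - 3)*(h^2 - 4) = (h - 3)*(h + 2)*(h - 2)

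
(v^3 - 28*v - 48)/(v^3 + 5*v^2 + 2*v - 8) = (v - 6)/(v - 1)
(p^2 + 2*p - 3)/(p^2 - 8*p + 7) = (p + 3)/(p - 7)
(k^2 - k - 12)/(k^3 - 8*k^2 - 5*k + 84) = 1/(k - 7)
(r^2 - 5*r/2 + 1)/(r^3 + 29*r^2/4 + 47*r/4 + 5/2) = 2*(2*r^2 - 5*r + 2)/(4*r^3 + 29*r^2 + 47*r + 10)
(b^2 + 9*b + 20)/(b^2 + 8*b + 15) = (b + 4)/(b + 3)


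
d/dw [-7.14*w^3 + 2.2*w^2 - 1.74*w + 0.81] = -21.42*w^2 + 4.4*w - 1.74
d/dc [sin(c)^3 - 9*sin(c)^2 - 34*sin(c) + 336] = (3*sin(c)^2 - 18*sin(c) - 34)*cos(c)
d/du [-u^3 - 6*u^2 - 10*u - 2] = -3*u^2 - 12*u - 10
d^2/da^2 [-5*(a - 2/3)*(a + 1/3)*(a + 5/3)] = -30*a - 40/3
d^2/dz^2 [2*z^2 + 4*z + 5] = 4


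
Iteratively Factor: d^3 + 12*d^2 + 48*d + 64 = (d + 4)*(d^2 + 8*d + 16) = (d + 4)^2*(d + 4)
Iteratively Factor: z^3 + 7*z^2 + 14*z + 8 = (z + 4)*(z^2 + 3*z + 2) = (z + 1)*(z + 4)*(z + 2)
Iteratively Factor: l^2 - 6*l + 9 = (l - 3)*(l - 3)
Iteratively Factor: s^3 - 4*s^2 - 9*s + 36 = (s + 3)*(s^2 - 7*s + 12) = (s - 4)*(s + 3)*(s - 3)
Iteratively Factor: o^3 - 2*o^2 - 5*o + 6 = (o - 1)*(o^2 - o - 6) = (o - 1)*(o + 2)*(o - 3)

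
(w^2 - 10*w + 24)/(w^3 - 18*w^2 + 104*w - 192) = 1/(w - 8)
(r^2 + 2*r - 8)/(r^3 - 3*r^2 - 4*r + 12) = (r + 4)/(r^2 - r - 6)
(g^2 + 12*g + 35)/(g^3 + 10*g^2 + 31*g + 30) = (g + 7)/(g^2 + 5*g + 6)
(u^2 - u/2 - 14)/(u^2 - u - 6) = (-u^2 + u/2 + 14)/(-u^2 + u + 6)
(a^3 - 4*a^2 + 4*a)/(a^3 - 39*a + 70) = a*(a - 2)/(a^2 + 2*a - 35)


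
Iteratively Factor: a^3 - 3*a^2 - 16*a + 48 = (a - 4)*(a^2 + a - 12) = (a - 4)*(a + 4)*(a - 3)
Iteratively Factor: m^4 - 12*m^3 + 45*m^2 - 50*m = (m - 2)*(m^3 - 10*m^2 + 25*m) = m*(m - 2)*(m^2 - 10*m + 25) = m*(m - 5)*(m - 2)*(m - 5)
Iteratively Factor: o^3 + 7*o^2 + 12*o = (o + 4)*(o^2 + 3*o) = (o + 3)*(o + 4)*(o)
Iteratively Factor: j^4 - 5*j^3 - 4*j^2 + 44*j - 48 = (j + 3)*(j^3 - 8*j^2 + 20*j - 16) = (j - 4)*(j + 3)*(j^2 - 4*j + 4) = (j - 4)*(j - 2)*(j + 3)*(j - 2)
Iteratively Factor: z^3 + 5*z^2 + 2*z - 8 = (z - 1)*(z^2 + 6*z + 8) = (z - 1)*(z + 4)*(z + 2)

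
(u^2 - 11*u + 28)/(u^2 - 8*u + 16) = (u - 7)/(u - 4)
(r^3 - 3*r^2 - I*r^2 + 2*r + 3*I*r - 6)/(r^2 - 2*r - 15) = (r^3 - r^2*(3 + I) + r*(2 + 3*I) - 6)/(r^2 - 2*r - 15)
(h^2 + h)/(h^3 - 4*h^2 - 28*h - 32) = h*(h + 1)/(h^3 - 4*h^2 - 28*h - 32)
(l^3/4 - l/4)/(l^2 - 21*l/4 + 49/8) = 2*l*(l^2 - 1)/(8*l^2 - 42*l + 49)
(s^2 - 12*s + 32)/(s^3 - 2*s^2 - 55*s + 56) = (s - 4)/(s^2 + 6*s - 7)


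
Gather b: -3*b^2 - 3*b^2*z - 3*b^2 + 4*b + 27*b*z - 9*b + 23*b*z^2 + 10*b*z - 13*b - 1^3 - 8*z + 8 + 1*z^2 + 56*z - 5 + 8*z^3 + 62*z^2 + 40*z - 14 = b^2*(-3*z - 6) + b*(23*z^2 + 37*z - 18) + 8*z^3 + 63*z^2 + 88*z - 12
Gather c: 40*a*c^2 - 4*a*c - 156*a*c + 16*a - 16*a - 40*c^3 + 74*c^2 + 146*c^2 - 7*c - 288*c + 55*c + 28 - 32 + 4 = -40*c^3 + c^2*(40*a + 220) + c*(-160*a - 240)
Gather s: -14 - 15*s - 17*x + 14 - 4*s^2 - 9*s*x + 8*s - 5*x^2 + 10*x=-4*s^2 + s*(-9*x - 7) - 5*x^2 - 7*x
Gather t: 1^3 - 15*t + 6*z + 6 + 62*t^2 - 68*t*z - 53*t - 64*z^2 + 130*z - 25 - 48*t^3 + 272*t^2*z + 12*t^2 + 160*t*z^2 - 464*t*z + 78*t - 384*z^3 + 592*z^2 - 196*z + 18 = -48*t^3 + t^2*(272*z + 74) + t*(160*z^2 - 532*z + 10) - 384*z^3 + 528*z^2 - 60*z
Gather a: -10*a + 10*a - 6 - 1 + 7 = 0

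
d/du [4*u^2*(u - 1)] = 4*u*(3*u - 2)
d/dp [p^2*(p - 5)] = p*(3*p - 10)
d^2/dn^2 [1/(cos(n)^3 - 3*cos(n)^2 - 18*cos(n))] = 3*(-6*(sin(n)^2 + 2*cos(n) + 5)^2*sin(n)^2 + (sin(n)^2 + 3*cos(n) + 17)*(-23*cos(n) - 8*cos(2*n) + 3*cos(3*n))*cos(n)/4)/((sin(n)^2 + 3*cos(n) + 17)^3*cos(n)^3)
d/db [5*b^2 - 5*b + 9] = 10*b - 5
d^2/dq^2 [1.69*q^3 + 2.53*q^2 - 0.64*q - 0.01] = 10.14*q + 5.06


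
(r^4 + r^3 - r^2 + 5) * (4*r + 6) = 4*r^5 + 10*r^4 + 2*r^3 - 6*r^2 + 20*r + 30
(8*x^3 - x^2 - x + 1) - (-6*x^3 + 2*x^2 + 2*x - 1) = 14*x^3 - 3*x^2 - 3*x + 2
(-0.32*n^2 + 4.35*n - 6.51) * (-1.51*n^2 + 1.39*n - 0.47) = 0.4832*n^4 - 7.0133*n^3 + 16.027*n^2 - 11.0934*n + 3.0597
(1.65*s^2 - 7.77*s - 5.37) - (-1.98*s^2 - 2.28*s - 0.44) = 3.63*s^2 - 5.49*s - 4.93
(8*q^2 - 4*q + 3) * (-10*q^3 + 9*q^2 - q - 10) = -80*q^5 + 112*q^4 - 74*q^3 - 49*q^2 + 37*q - 30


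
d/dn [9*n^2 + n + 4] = 18*n + 1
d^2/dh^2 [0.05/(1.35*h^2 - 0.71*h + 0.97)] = (-0.18225*h^2 + 0.09585*h + 0.05*(2.7*h - 0.71)*(5.4*h - 1.42) - 0.13095)/(1.35*h^2 - 0.71*h + 0.97)^3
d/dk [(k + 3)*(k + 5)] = 2*k + 8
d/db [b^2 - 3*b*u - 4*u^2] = 2*b - 3*u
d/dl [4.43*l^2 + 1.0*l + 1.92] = 8.86*l + 1.0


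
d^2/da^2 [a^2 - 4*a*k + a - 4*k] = 2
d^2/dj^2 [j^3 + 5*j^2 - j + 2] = 6*j + 10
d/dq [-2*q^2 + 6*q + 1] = 6 - 4*q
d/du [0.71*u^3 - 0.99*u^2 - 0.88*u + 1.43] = 2.13*u^2 - 1.98*u - 0.88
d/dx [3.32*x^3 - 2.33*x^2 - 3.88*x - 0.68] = 9.96*x^2 - 4.66*x - 3.88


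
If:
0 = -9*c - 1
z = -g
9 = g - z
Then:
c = -1/9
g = 9/2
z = -9/2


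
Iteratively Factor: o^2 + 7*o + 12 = (o + 3)*(o + 4)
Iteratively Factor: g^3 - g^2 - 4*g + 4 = (g + 2)*(g^2 - 3*g + 2) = (g - 1)*(g + 2)*(g - 2)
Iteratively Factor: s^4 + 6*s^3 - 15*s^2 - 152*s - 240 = (s + 4)*(s^3 + 2*s^2 - 23*s - 60) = (s - 5)*(s + 4)*(s^2 + 7*s + 12) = (s - 5)*(s + 4)^2*(s + 3)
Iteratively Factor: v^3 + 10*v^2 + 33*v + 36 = (v + 4)*(v^2 + 6*v + 9) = (v + 3)*(v + 4)*(v + 3)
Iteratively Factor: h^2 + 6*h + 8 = (h + 4)*(h + 2)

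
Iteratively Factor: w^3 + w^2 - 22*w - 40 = (w - 5)*(w^2 + 6*w + 8) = (w - 5)*(w + 4)*(w + 2)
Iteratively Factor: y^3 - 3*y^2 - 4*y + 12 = (y - 2)*(y^2 - y - 6) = (y - 2)*(y + 2)*(y - 3)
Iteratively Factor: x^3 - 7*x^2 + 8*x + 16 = (x + 1)*(x^2 - 8*x + 16) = (x - 4)*(x + 1)*(x - 4)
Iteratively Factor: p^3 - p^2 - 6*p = (p)*(p^2 - p - 6) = p*(p - 3)*(p + 2)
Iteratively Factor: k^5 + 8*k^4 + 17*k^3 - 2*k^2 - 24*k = (k)*(k^4 + 8*k^3 + 17*k^2 - 2*k - 24) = k*(k + 4)*(k^3 + 4*k^2 + k - 6) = k*(k - 1)*(k + 4)*(k^2 + 5*k + 6) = k*(k - 1)*(k + 2)*(k + 4)*(k + 3)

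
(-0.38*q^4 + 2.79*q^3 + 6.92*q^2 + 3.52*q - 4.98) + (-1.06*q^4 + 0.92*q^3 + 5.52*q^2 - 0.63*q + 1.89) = -1.44*q^4 + 3.71*q^3 + 12.44*q^2 + 2.89*q - 3.09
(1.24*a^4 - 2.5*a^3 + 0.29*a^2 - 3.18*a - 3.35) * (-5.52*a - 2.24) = -6.8448*a^5 + 11.0224*a^4 + 3.9992*a^3 + 16.904*a^2 + 25.6152*a + 7.504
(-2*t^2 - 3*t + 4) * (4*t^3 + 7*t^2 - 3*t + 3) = -8*t^5 - 26*t^4 + t^3 + 31*t^2 - 21*t + 12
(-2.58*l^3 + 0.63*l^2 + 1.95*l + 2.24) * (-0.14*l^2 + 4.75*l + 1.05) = 0.3612*l^5 - 12.3432*l^4 + 0.0105000000000001*l^3 + 9.6104*l^2 + 12.6875*l + 2.352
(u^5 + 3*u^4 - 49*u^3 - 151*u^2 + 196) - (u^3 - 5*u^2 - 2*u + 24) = u^5 + 3*u^4 - 50*u^3 - 146*u^2 + 2*u + 172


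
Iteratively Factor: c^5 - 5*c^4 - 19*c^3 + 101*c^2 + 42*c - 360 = (c - 3)*(c^4 - 2*c^3 - 25*c^2 + 26*c + 120) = (c - 3)*(c + 4)*(c^3 - 6*c^2 - c + 30) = (c - 3)^2*(c + 4)*(c^2 - 3*c - 10) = (c - 3)^2*(c + 2)*(c + 4)*(c - 5)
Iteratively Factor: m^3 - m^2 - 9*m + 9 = (m - 1)*(m^2 - 9) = (m - 3)*(m - 1)*(m + 3)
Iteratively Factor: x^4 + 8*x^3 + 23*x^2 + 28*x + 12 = (x + 2)*(x^3 + 6*x^2 + 11*x + 6) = (x + 1)*(x + 2)*(x^2 + 5*x + 6) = (x + 1)*(x + 2)^2*(x + 3)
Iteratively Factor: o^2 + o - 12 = (o - 3)*(o + 4)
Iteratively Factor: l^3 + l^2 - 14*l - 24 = (l + 3)*(l^2 - 2*l - 8) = (l + 2)*(l + 3)*(l - 4)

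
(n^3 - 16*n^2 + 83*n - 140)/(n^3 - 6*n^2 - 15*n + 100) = (n^2 - 11*n + 28)/(n^2 - n - 20)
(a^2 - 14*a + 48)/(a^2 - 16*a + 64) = (a - 6)/(a - 8)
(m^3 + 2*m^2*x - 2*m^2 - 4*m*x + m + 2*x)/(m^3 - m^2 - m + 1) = (m + 2*x)/(m + 1)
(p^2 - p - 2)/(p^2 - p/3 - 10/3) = 3*(p + 1)/(3*p + 5)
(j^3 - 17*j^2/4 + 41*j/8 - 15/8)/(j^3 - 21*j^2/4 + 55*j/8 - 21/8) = (2*j - 5)/(2*j - 7)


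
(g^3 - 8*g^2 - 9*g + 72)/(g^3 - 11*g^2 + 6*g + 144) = (g - 3)/(g - 6)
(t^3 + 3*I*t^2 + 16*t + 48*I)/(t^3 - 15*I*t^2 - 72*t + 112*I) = (t^2 + 7*I*t - 12)/(t^2 - 11*I*t - 28)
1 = 1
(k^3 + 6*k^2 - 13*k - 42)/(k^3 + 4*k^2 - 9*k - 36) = (k^2 + 9*k + 14)/(k^2 + 7*k + 12)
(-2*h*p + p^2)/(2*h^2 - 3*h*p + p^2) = p/(-h + p)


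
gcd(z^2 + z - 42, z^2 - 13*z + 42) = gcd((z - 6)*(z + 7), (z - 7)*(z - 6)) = z - 6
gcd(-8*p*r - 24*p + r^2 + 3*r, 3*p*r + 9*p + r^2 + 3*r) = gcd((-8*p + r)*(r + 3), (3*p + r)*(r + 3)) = r + 3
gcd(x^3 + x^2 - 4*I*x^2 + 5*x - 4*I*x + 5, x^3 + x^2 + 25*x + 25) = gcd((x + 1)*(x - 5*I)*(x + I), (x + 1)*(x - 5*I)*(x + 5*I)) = x^2 + x*(1 - 5*I) - 5*I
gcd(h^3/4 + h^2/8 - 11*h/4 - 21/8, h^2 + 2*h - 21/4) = 1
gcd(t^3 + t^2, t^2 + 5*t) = t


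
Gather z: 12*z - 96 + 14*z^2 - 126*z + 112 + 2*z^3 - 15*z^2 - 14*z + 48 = 2*z^3 - z^2 - 128*z + 64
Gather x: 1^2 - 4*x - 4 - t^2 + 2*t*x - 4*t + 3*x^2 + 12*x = -t^2 - 4*t + 3*x^2 + x*(2*t + 8) - 3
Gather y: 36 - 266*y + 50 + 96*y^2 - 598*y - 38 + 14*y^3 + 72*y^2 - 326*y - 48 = 14*y^3 + 168*y^2 - 1190*y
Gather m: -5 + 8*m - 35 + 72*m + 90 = 80*m + 50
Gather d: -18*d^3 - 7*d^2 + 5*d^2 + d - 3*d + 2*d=-18*d^3 - 2*d^2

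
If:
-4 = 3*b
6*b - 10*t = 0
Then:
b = -4/3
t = -4/5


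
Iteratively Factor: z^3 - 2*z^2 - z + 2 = (z - 1)*(z^2 - z - 2) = (z - 1)*(z + 1)*(z - 2)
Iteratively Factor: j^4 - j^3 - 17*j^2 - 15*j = (j - 5)*(j^3 + 4*j^2 + 3*j) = (j - 5)*(j + 1)*(j^2 + 3*j) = j*(j - 5)*(j + 1)*(j + 3)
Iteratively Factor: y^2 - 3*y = (y - 3)*(y)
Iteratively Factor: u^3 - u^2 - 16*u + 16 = (u - 4)*(u^2 + 3*u - 4) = (u - 4)*(u - 1)*(u + 4)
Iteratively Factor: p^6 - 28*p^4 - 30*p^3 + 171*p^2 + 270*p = (p + 3)*(p^5 - 3*p^4 - 19*p^3 + 27*p^2 + 90*p) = (p + 2)*(p + 3)*(p^4 - 5*p^3 - 9*p^2 + 45*p) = (p + 2)*(p + 3)^2*(p^3 - 8*p^2 + 15*p) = p*(p + 2)*(p + 3)^2*(p^2 - 8*p + 15) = p*(p - 5)*(p + 2)*(p + 3)^2*(p - 3)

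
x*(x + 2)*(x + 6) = x^3 + 8*x^2 + 12*x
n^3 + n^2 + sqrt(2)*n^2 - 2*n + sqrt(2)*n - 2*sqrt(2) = (n - 1)*(n + 2)*(n + sqrt(2))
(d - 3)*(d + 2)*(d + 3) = d^3 + 2*d^2 - 9*d - 18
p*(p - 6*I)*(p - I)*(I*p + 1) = I*p^4 + 8*p^3 - 13*I*p^2 - 6*p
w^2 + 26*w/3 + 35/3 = (w + 5/3)*(w + 7)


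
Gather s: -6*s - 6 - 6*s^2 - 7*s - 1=-6*s^2 - 13*s - 7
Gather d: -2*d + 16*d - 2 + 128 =14*d + 126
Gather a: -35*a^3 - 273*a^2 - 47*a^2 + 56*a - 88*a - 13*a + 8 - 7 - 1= -35*a^3 - 320*a^2 - 45*a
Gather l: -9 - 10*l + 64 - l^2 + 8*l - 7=-l^2 - 2*l + 48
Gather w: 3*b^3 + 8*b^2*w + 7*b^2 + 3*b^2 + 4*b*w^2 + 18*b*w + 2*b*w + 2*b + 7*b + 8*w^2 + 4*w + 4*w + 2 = 3*b^3 + 10*b^2 + 9*b + w^2*(4*b + 8) + w*(8*b^2 + 20*b + 8) + 2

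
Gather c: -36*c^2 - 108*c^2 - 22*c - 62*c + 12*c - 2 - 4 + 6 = -144*c^2 - 72*c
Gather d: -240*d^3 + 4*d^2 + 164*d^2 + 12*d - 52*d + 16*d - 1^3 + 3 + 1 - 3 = -240*d^3 + 168*d^2 - 24*d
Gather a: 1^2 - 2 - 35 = -36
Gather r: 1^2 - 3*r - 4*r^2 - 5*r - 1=-4*r^2 - 8*r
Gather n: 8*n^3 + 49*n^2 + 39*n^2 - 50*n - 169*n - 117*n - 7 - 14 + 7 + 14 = 8*n^3 + 88*n^2 - 336*n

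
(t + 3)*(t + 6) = t^2 + 9*t + 18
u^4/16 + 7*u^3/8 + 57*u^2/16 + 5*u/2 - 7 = (u/4 + 1)^2*(u - 1)*(u + 7)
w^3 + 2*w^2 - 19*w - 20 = (w - 4)*(w + 1)*(w + 5)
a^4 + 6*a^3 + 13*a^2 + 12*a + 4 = (a + 1)^2*(a + 2)^2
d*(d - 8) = d^2 - 8*d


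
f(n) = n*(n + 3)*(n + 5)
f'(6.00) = 219.00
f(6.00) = 594.00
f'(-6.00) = 27.00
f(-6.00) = -18.00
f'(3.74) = 116.80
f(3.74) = 220.31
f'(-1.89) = -4.52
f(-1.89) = -6.52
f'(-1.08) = 1.22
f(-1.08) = -8.13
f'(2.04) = 60.12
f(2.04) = 72.38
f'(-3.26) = -5.28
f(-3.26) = 1.47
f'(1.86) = 55.14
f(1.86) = 62.01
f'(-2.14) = -5.50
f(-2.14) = -5.26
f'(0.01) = 15.16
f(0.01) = 0.15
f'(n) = n*(n + 3) + n*(n + 5) + (n + 3)*(n + 5)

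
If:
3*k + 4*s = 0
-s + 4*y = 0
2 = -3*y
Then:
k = 32/9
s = -8/3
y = -2/3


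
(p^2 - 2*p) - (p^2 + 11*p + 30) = -13*p - 30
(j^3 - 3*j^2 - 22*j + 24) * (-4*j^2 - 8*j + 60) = -4*j^5 + 4*j^4 + 172*j^3 - 100*j^2 - 1512*j + 1440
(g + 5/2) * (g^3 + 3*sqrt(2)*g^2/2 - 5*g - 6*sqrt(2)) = g^4 + 3*sqrt(2)*g^3/2 + 5*g^3/2 - 5*g^2 + 15*sqrt(2)*g^2/4 - 25*g/2 - 6*sqrt(2)*g - 15*sqrt(2)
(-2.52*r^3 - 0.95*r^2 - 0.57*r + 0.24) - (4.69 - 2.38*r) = -2.52*r^3 - 0.95*r^2 + 1.81*r - 4.45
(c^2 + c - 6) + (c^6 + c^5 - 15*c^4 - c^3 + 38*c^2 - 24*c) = c^6 + c^5 - 15*c^4 - c^3 + 39*c^2 - 23*c - 6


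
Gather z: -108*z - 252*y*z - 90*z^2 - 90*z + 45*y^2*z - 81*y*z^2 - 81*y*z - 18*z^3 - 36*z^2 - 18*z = -18*z^3 + z^2*(-81*y - 126) + z*(45*y^2 - 333*y - 216)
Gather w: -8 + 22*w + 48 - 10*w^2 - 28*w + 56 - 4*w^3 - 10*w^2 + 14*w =-4*w^3 - 20*w^2 + 8*w + 96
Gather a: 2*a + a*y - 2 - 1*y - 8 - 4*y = a*(y + 2) - 5*y - 10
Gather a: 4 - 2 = 2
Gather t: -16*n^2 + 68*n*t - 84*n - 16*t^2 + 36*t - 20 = -16*n^2 - 84*n - 16*t^2 + t*(68*n + 36) - 20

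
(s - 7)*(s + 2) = s^2 - 5*s - 14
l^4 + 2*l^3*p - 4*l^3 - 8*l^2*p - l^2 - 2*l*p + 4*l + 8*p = (l - 4)*(l - 1)*(l + 1)*(l + 2*p)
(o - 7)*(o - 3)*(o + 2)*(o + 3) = o^4 - 5*o^3 - 23*o^2 + 45*o + 126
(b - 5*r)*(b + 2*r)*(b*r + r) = b^3*r - 3*b^2*r^2 + b^2*r - 10*b*r^3 - 3*b*r^2 - 10*r^3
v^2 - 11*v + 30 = (v - 6)*(v - 5)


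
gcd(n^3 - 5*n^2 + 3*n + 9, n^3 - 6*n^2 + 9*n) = n^2 - 6*n + 9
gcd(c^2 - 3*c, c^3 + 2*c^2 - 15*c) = c^2 - 3*c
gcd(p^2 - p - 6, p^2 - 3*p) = p - 3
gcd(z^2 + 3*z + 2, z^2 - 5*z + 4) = 1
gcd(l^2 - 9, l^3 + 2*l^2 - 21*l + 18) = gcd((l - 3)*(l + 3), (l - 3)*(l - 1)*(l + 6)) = l - 3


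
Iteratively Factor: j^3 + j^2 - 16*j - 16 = (j + 4)*(j^2 - 3*j - 4) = (j + 1)*(j + 4)*(j - 4)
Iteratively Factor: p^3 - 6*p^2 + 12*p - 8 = (p - 2)*(p^2 - 4*p + 4) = (p - 2)^2*(p - 2)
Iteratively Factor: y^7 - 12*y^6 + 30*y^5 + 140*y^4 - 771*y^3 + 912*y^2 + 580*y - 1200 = (y - 2)*(y^6 - 10*y^5 + 10*y^4 + 160*y^3 - 451*y^2 + 10*y + 600) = (y - 2)^2*(y^5 - 8*y^4 - 6*y^3 + 148*y^2 - 155*y - 300) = (y - 2)^2*(y + 1)*(y^4 - 9*y^3 + 3*y^2 + 145*y - 300) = (y - 5)*(y - 2)^2*(y + 1)*(y^3 - 4*y^2 - 17*y + 60) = (y - 5)*(y - 2)^2*(y + 1)*(y + 4)*(y^2 - 8*y + 15) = (y - 5)*(y - 3)*(y - 2)^2*(y + 1)*(y + 4)*(y - 5)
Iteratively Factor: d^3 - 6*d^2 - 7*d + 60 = (d - 5)*(d^2 - d - 12) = (d - 5)*(d - 4)*(d + 3)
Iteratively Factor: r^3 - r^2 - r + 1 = (r - 1)*(r^2 - 1) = (r - 1)^2*(r + 1)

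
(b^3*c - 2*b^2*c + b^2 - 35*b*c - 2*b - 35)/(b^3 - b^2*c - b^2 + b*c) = (b^3*c - 2*b^2*c + b^2 - 35*b*c - 2*b - 35)/(b*(b^2 - b*c - b + c))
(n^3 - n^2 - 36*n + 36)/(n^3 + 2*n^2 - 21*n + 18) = (n - 6)/(n - 3)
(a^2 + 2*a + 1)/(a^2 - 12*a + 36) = (a^2 + 2*a + 1)/(a^2 - 12*a + 36)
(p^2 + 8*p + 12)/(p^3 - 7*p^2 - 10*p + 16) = (p + 6)/(p^2 - 9*p + 8)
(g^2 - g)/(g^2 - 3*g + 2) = g/(g - 2)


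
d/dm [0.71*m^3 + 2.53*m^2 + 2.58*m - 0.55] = 2.13*m^2 + 5.06*m + 2.58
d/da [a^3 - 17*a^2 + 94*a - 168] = 3*a^2 - 34*a + 94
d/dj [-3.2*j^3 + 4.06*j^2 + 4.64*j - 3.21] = -9.6*j^2 + 8.12*j + 4.64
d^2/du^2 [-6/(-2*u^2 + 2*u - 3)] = 24*(-2*u^2 + 2*u + 2*(2*u - 1)^2 - 3)/(2*u^2 - 2*u + 3)^3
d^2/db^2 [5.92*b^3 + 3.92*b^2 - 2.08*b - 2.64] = 35.52*b + 7.84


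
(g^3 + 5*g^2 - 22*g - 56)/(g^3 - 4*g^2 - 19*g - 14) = (g^2 + 3*g - 28)/(g^2 - 6*g - 7)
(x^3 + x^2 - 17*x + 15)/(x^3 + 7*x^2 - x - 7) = (x^2 + 2*x - 15)/(x^2 + 8*x + 7)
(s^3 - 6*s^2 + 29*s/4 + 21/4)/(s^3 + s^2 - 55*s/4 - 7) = (s - 3)/(s + 4)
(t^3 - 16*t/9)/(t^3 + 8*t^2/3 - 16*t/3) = (t + 4/3)/(t + 4)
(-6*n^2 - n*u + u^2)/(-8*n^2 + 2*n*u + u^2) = (-6*n^2 - n*u + u^2)/(-8*n^2 + 2*n*u + u^2)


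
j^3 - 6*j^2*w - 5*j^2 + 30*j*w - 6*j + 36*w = (j - 6)*(j + 1)*(j - 6*w)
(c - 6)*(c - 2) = c^2 - 8*c + 12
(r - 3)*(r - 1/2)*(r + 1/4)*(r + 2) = r^4 - 5*r^3/4 - 47*r^2/8 + 13*r/8 + 3/4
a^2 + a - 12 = (a - 3)*(a + 4)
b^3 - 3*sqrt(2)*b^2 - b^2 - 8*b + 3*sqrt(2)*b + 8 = (b - 1)*(b - 4*sqrt(2))*(b + sqrt(2))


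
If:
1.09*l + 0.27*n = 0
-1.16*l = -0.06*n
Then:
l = 0.00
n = 0.00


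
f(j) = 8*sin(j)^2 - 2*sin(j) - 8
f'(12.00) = -8.93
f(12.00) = -4.62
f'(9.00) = -4.19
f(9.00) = -7.47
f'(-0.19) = -4.93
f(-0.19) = -7.34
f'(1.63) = -0.83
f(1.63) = -2.02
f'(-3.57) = -4.23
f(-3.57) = -7.45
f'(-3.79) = -6.11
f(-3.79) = -6.29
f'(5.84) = -8.01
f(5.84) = -5.67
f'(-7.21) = -8.88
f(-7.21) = -1.28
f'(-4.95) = 3.19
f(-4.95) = -2.39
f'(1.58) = -0.13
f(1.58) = -2.00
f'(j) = 16*sin(j)*cos(j) - 2*cos(j)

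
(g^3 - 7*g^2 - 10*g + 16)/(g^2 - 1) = (g^2 - 6*g - 16)/(g + 1)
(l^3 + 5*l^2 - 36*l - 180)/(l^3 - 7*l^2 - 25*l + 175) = (l^2 - 36)/(l^2 - 12*l + 35)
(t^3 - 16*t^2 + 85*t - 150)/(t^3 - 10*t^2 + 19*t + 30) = (t - 5)/(t + 1)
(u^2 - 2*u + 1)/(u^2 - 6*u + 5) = (u - 1)/(u - 5)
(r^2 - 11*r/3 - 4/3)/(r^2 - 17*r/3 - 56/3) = (-3*r^2 + 11*r + 4)/(-3*r^2 + 17*r + 56)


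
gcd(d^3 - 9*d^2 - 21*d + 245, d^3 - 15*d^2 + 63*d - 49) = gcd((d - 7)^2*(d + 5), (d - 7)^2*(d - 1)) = d^2 - 14*d + 49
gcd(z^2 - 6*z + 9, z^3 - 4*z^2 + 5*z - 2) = 1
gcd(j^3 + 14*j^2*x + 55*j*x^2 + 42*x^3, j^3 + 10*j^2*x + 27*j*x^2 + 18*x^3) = j^2 + 7*j*x + 6*x^2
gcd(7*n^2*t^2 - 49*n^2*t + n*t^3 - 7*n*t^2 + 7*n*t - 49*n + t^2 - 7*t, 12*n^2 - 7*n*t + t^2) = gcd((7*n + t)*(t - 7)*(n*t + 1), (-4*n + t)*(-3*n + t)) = 1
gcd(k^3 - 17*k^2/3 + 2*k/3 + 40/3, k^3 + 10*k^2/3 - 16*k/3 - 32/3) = k^2 - 2*k/3 - 8/3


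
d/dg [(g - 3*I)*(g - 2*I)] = 2*g - 5*I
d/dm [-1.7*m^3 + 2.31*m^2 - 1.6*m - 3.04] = -5.1*m^2 + 4.62*m - 1.6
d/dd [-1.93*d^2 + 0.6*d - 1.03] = 0.6 - 3.86*d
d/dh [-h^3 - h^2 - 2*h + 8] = -3*h^2 - 2*h - 2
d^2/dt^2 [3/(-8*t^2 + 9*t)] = 6*(8*t*(8*t - 9) - (16*t - 9)^2)/(t^3*(8*t - 9)^3)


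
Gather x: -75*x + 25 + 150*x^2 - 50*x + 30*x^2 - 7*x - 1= 180*x^2 - 132*x + 24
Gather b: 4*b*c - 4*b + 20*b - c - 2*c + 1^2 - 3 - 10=b*(4*c + 16) - 3*c - 12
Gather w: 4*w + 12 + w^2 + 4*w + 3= w^2 + 8*w + 15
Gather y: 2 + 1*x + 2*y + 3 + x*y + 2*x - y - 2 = 3*x + y*(x + 1) + 3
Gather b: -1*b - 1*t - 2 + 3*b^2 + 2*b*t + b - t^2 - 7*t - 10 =3*b^2 + 2*b*t - t^2 - 8*t - 12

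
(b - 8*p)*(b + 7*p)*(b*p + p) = b^3*p - b^2*p^2 + b^2*p - 56*b*p^3 - b*p^2 - 56*p^3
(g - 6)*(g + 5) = g^2 - g - 30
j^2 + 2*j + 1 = (j + 1)^2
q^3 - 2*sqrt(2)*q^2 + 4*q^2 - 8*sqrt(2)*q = q*(q + 4)*(q - 2*sqrt(2))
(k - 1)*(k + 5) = k^2 + 4*k - 5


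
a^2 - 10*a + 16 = (a - 8)*(a - 2)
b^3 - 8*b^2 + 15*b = b*(b - 5)*(b - 3)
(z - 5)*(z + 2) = z^2 - 3*z - 10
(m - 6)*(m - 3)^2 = m^3 - 12*m^2 + 45*m - 54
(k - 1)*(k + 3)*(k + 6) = k^3 + 8*k^2 + 9*k - 18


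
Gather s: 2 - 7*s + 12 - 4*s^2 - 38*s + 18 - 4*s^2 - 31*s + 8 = -8*s^2 - 76*s + 40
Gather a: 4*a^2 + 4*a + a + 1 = 4*a^2 + 5*a + 1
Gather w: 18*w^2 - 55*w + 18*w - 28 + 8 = 18*w^2 - 37*w - 20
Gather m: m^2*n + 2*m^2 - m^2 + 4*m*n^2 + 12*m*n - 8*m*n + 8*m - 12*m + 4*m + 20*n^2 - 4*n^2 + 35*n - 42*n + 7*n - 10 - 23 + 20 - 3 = m^2*(n + 1) + m*(4*n^2 + 4*n) + 16*n^2 - 16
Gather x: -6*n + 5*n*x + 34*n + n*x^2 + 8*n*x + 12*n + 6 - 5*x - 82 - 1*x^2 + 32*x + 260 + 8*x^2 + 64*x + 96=40*n + x^2*(n + 7) + x*(13*n + 91) + 280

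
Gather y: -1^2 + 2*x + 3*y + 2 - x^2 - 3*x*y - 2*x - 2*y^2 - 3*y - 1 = -x^2 - 3*x*y - 2*y^2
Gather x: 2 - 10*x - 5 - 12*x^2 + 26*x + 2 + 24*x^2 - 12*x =12*x^2 + 4*x - 1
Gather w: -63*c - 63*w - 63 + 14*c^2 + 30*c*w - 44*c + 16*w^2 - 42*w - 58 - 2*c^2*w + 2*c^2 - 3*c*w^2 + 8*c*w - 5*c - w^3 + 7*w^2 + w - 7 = 16*c^2 - 112*c - w^3 + w^2*(23 - 3*c) + w*(-2*c^2 + 38*c - 104) - 128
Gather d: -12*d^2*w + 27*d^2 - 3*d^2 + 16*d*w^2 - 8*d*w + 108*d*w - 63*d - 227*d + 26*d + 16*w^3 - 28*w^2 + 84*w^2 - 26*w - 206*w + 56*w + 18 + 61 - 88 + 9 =d^2*(24 - 12*w) + d*(16*w^2 + 100*w - 264) + 16*w^3 + 56*w^2 - 176*w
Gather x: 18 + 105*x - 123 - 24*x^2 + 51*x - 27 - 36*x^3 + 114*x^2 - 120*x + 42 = -36*x^3 + 90*x^2 + 36*x - 90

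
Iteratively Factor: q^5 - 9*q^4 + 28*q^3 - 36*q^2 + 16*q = (q)*(q^4 - 9*q^3 + 28*q^2 - 36*q + 16) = q*(q - 1)*(q^3 - 8*q^2 + 20*q - 16) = q*(q - 2)*(q - 1)*(q^2 - 6*q + 8) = q*(q - 2)^2*(q - 1)*(q - 4)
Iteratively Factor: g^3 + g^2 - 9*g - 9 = (g + 3)*(g^2 - 2*g - 3) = (g + 1)*(g + 3)*(g - 3)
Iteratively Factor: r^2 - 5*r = (r)*(r - 5)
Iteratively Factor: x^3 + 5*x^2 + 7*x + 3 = (x + 3)*(x^2 + 2*x + 1) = (x + 1)*(x + 3)*(x + 1)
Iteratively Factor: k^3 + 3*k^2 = (k)*(k^2 + 3*k) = k*(k + 3)*(k)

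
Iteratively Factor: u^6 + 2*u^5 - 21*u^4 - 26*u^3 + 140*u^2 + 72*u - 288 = (u + 3)*(u^5 - u^4 - 18*u^3 + 28*u^2 + 56*u - 96) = (u + 2)*(u + 3)*(u^4 - 3*u^3 - 12*u^2 + 52*u - 48) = (u - 2)*(u + 2)*(u + 3)*(u^3 - u^2 - 14*u + 24) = (u - 2)*(u + 2)*(u + 3)*(u + 4)*(u^2 - 5*u + 6) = (u - 3)*(u - 2)*(u + 2)*(u + 3)*(u + 4)*(u - 2)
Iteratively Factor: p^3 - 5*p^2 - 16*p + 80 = (p - 5)*(p^2 - 16) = (p - 5)*(p - 4)*(p + 4)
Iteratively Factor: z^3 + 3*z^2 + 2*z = (z + 1)*(z^2 + 2*z) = z*(z + 1)*(z + 2)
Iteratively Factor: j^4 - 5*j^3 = (j)*(j^3 - 5*j^2) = j*(j - 5)*(j^2) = j^2*(j - 5)*(j)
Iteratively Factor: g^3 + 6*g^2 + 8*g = (g)*(g^2 + 6*g + 8) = g*(g + 4)*(g + 2)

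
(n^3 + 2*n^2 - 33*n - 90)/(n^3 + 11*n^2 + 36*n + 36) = (n^2 - n - 30)/(n^2 + 8*n + 12)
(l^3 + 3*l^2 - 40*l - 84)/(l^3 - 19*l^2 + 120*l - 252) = (l^2 + 9*l + 14)/(l^2 - 13*l + 42)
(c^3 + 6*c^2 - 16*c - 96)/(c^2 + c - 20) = (c^2 + 10*c + 24)/(c + 5)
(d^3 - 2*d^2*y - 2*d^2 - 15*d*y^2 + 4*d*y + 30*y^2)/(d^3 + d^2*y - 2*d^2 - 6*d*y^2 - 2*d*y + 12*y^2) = (-d + 5*y)/(-d + 2*y)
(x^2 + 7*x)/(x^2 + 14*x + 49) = x/(x + 7)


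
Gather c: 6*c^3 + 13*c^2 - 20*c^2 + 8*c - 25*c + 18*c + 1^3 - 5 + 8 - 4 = 6*c^3 - 7*c^2 + c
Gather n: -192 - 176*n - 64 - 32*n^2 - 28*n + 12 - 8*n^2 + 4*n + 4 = -40*n^2 - 200*n - 240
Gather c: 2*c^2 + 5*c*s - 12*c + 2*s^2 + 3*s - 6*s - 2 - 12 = 2*c^2 + c*(5*s - 12) + 2*s^2 - 3*s - 14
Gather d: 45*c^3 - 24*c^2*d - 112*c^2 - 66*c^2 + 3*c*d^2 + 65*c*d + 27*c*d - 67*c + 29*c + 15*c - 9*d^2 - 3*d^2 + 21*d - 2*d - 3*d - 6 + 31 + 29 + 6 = 45*c^3 - 178*c^2 - 23*c + d^2*(3*c - 12) + d*(-24*c^2 + 92*c + 16) + 60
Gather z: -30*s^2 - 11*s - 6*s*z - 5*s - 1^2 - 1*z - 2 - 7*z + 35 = -30*s^2 - 16*s + z*(-6*s - 8) + 32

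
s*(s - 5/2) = s^2 - 5*s/2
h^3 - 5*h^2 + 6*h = h*(h - 3)*(h - 2)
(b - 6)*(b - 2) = b^2 - 8*b + 12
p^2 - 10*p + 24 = (p - 6)*(p - 4)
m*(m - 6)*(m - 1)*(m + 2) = m^4 - 5*m^3 - 8*m^2 + 12*m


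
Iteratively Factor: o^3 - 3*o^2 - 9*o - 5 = (o + 1)*(o^2 - 4*o - 5) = (o - 5)*(o + 1)*(o + 1)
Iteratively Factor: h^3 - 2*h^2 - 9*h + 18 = (h - 3)*(h^2 + h - 6) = (h - 3)*(h + 3)*(h - 2)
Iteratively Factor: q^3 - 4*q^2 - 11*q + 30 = (q - 2)*(q^2 - 2*q - 15) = (q - 5)*(q - 2)*(q + 3)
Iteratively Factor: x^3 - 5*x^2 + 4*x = (x - 4)*(x^2 - x) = (x - 4)*(x - 1)*(x)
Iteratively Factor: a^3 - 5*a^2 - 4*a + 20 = (a + 2)*(a^2 - 7*a + 10) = (a - 5)*(a + 2)*(a - 2)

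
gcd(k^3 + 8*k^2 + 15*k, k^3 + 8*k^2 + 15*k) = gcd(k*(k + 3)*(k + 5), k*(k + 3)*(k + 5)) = k^3 + 8*k^2 + 15*k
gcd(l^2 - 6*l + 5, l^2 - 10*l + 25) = l - 5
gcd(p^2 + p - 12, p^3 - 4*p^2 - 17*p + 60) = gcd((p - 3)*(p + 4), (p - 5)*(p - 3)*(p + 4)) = p^2 + p - 12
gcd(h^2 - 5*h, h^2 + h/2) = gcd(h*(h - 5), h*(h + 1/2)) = h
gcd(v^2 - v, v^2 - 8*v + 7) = v - 1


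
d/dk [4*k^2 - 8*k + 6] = 8*k - 8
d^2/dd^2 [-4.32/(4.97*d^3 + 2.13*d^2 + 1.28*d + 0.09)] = ((128.8224*d + 18.4032)*(4.97*d^3 + 2.13*d^2 + 1.28*d + 0.09) - 4.32*(14.91*d^2 + 4.26*d + 1.28)*(29.82*d^2 + 8.52*d + 2.56))/(4.97*d^3 + 2.13*d^2 + 1.28*d + 0.09)^3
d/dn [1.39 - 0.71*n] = -0.710000000000000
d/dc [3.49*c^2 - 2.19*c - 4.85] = 6.98*c - 2.19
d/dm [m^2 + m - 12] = 2*m + 1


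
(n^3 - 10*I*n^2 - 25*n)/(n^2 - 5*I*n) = n - 5*I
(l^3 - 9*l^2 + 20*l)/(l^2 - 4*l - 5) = l*(l - 4)/(l + 1)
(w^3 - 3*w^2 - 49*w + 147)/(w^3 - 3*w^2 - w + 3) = (w^2 - 49)/(w^2 - 1)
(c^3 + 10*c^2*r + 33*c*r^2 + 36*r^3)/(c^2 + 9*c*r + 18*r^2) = (c^2 + 7*c*r + 12*r^2)/(c + 6*r)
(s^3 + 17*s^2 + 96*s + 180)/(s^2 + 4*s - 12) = (s^2 + 11*s + 30)/(s - 2)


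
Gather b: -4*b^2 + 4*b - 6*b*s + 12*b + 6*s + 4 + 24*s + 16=-4*b^2 + b*(16 - 6*s) + 30*s + 20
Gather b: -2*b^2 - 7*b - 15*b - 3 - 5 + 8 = -2*b^2 - 22*b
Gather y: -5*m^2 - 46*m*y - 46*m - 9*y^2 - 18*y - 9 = -5*m^2 - 46*m - 9*y^2 + y*(-46*m - 18) - 9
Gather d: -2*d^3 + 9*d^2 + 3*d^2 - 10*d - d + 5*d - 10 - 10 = -2*d^3 + 12*d^2 - 6*d - 20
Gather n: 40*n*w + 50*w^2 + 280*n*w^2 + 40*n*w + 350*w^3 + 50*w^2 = n*(280*w^2 + 80*w) + 350*w^3 + 100*w^2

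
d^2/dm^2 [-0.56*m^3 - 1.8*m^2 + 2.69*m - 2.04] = -3.36*m - 3.6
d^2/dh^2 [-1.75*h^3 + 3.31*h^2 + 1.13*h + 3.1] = 6.62 - 10.5*h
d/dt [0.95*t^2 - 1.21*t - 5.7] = 1.9*t - 1.21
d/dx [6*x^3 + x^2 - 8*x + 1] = 18*x^2 + 2*x - 8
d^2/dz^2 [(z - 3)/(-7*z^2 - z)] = 2*(-49*z^3 + 441*z^2 + 63*z + 3)/(z^3*(343*z^3 + 147*z^2 + 21*z + 1))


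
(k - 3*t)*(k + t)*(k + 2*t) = k^3 - 7*k*t^2 - 6*t^3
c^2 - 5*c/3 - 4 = (c - 3)*(c + 4/3)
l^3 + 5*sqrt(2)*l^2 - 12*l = l*(l - sqrt(2))*(l + 6*sqrt(2))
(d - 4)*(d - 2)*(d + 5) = d^3 - d^2 - 22*d + 40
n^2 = n^2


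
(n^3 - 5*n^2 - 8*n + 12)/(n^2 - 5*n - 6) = (n^2 + n - 2)/(n + 1)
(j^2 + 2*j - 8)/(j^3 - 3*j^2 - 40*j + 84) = (j + 4)/(j^2 - j - 42)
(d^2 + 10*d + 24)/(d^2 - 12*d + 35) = (d^2 + 10*d + 24)/(d^2 - 12*d + 35)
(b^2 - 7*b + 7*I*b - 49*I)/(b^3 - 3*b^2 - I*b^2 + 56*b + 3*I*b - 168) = (b - 7)/(b^2 - b*(3 + 8*I) + 24*I)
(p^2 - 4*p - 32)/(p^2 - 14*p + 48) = (p + 4)/(p - 6)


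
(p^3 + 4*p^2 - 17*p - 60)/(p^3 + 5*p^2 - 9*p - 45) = (p - 4)/(p - 3)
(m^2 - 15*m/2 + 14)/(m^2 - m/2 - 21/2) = (m - 4)/(m + 3)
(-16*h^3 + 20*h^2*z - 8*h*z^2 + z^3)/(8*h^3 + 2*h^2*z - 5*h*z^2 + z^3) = (-2*h + z)/(h + z)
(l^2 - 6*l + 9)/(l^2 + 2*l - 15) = (l - 3)/(l + 5)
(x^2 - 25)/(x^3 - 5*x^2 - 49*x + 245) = (x + 5)/(x^2 - 49)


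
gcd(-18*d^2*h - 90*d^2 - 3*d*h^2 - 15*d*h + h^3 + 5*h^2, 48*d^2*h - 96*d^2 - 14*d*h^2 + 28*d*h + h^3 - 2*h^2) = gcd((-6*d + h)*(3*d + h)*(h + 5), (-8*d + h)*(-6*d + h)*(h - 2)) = 6*d - h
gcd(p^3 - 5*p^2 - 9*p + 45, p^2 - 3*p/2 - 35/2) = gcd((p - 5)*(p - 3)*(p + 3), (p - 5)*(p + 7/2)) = p - 5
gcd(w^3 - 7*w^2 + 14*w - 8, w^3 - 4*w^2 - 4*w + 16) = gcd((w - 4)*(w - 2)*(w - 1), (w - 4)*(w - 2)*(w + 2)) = w^2 - 6*w + 8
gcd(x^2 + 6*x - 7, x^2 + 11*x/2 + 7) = 1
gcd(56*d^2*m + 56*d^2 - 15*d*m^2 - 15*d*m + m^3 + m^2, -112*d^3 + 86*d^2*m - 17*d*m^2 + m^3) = 56*d^2 - 15*d*m + m^2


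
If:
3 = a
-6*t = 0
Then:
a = 3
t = 0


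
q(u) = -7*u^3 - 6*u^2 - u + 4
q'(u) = -21*u^2 - 12*u - 1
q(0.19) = 3.55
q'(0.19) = -4.04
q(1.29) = -22.30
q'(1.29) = -51.43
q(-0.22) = 4.00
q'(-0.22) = 0.62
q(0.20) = 3.50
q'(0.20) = -4.24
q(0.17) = 3.62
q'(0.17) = -3.65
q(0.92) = -7.45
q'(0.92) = -29.81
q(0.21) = 3.46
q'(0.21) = -4.45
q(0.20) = 3.50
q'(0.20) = -4.24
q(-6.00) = 1306.00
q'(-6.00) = -685.00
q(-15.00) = 22294.00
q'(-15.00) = -4546.00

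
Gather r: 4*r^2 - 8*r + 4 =4*r^2 - 8*r + 4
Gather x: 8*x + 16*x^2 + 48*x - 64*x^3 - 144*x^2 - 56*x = -64*x^3 - 128*x^2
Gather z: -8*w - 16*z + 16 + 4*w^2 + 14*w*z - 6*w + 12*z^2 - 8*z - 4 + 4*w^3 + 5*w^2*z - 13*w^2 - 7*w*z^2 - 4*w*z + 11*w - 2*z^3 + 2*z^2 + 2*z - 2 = 4*w^3 - 9*w^2 - 3*w - 2*z^3 + z^2*(14 - 7*w) + z*(5*w^2 + 10*w - 22) + 10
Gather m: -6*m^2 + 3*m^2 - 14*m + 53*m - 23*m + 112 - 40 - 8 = -3*m^2 + 16*m + 64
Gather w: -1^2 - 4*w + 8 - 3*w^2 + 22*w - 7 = -3*w^2 + 18*w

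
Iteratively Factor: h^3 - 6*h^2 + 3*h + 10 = (h + 1)*(h^2 - 7*h + 10) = (h - 2)*(h + 1)*(h - 5)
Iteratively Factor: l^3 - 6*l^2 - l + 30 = (l - 5)*(l^2 - l - 6) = (l - 5)*(l + 2)*(l - 3)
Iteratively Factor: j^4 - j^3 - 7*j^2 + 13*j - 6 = (j + 3)*(j^3 - 4*j^2 + 5*j - 2) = (j - 2)*(j + 3)*(j^2 - 2*j + 1) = (j - 2)*(j - 1)*(j + 3)*(j - 1)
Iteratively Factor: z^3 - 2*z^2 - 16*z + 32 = (z + 4)*(z^2 - 6*z + 8) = (z - 4)*(z + 4)*(z - 2)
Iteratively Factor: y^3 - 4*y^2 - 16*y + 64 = (y - 4)*(y^2 - 16) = (y - 4)*(y + 4)*(y - 4)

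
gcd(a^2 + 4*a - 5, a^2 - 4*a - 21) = 1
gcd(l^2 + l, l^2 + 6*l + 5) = l + 1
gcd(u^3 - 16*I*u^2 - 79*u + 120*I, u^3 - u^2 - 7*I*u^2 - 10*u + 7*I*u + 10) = u - 5*I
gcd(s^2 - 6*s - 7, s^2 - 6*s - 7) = s^2 - 6*s - 7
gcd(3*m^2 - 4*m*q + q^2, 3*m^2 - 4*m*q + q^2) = 3*m^2 - 4*m*q + q^2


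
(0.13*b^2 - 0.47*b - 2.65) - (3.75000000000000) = 0.13*b^2 - 0.47*b - 6.4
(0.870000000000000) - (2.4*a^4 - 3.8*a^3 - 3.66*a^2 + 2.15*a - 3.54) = -2.4*a^4 + 3.8*a^3 + 3.66*a^2 - 2.15*a + 4.41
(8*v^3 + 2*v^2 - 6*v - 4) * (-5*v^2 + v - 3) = -40*v^5 - 2*v^4 + 8*v^3 + 8*v^2 + 14*v + 12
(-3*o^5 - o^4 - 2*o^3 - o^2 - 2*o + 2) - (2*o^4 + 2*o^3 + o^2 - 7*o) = -3*o^5 - 3*o^4 - 4*o^3 - 2*o^2 + 5*o + 2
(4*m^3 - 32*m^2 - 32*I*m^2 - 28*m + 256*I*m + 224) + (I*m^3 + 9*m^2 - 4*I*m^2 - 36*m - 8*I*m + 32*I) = 4*m^3 + I*m^3 - 23*m^2 - 36*I*m^2 - 64*m + 248*I*m + 224 + 32*I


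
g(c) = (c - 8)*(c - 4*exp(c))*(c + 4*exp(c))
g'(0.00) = 240.00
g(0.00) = 128.00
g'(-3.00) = 75.83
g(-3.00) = -98.56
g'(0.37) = 472.70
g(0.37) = 254.83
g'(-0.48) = 106.15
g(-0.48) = 50.00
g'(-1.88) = 47.67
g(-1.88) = -31.24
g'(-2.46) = 59.84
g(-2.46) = -62.08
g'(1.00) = 1523.92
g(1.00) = 820.57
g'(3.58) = 161411.28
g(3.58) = 90953.69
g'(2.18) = 13301.87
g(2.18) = 7259.65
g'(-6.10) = 209.23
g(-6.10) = -524.66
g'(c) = (1 - 4*exp(c))*(c - 8)*(c + 4*exp(c)) + (c - 8)*(c - 4*exp(c))*(4*exp(c) + 1) + (c - 4*exp(c))*(c + 4*exp(c))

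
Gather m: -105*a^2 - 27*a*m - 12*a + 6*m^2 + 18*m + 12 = -105*a^2 - 12*a + 6*m^2 + m*(18 - 27*a) + 12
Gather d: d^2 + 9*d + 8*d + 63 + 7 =d^2 + 17*d + 70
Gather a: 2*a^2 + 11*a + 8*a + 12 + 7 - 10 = 2*a^2 + 19*a + 9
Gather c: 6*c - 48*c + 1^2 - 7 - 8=-42*c - 14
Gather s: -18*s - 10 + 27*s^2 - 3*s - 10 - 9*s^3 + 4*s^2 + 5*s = -9*s^3 + 31*s^2 - 16*s - 20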